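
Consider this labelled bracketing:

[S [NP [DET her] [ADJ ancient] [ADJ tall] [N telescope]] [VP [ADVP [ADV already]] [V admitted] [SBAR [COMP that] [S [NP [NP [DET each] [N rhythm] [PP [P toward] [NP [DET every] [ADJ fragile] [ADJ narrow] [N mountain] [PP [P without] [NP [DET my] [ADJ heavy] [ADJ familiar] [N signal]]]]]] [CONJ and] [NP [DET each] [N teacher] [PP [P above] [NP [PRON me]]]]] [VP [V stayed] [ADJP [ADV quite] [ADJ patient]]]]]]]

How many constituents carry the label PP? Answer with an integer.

3

Listing each PP by its span: [PP toward every fragile narrow mountain without my heavy familiar signal]; [PP without my heavy familiar signal]; [PP above me] — that makes 3.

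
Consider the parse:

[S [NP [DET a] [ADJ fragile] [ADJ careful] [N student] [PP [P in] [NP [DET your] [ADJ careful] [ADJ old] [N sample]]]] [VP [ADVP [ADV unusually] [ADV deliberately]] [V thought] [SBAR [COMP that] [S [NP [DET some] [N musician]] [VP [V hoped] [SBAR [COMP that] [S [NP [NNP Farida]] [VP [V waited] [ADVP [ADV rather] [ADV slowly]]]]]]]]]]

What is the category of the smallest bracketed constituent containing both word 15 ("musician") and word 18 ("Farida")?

Word 15 lies under S → VP → SBAR → S → NP → N; word 18 lies under S → VP → SBAR → S → VP → SBAR → S → NP → NNP. The lowest shared node is the S.

S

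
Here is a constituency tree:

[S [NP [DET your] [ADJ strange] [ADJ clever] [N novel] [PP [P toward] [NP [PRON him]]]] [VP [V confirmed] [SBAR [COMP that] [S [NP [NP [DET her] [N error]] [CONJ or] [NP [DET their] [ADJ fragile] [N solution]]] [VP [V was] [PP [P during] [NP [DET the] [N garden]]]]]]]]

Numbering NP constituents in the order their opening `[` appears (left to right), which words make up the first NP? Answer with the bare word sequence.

your strange clever novel toward him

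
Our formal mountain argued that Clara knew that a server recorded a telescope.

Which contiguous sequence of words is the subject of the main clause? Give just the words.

our formal mountain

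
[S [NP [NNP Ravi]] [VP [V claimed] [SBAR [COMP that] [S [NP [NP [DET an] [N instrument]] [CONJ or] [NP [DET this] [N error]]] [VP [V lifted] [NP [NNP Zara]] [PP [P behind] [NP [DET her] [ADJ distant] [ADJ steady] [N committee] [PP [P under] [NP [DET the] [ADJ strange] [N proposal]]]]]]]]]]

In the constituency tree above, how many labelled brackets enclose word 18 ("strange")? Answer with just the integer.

Path from the root down to the word: S → VP → SBAR → S → VP → PP → NP → PP → NP → ADJ. That is 10 enclosing brackets.

10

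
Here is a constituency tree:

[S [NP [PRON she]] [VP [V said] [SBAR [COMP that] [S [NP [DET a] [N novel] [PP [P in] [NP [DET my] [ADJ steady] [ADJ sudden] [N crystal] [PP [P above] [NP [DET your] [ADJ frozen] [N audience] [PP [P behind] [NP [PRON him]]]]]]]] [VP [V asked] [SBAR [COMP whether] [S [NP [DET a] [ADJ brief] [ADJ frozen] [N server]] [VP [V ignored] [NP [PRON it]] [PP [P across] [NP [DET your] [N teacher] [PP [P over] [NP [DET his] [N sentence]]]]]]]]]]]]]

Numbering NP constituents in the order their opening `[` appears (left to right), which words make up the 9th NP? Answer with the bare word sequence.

The NP opening brackets appear, in order, over: "she"; "a novel in my steady sudden crystal above your frozen audience behind him"; "my steady sudden crystal above your frozen audience behind him"; "your frozen audience behind him"; "him"; "a brief frozen server"; "it"; "your teacher over his sentence"; "his sentence". The 9th one spans "his sentence".

his sentence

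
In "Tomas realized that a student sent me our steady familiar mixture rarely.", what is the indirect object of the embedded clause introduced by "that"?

me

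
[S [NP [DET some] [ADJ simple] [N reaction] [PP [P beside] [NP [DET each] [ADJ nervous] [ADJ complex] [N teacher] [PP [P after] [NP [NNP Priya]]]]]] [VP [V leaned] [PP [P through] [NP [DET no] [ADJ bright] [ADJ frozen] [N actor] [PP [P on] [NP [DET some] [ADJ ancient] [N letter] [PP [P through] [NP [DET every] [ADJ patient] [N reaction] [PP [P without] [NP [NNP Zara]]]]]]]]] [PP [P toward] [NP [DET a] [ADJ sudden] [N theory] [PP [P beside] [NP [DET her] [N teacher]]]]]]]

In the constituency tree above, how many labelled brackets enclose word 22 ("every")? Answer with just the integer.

9

The word sits inside DET, which is inside NP, inside PP, inside NP, inside PP, inside NP, inside PP, inside VP, inside S — 9 brackets in all.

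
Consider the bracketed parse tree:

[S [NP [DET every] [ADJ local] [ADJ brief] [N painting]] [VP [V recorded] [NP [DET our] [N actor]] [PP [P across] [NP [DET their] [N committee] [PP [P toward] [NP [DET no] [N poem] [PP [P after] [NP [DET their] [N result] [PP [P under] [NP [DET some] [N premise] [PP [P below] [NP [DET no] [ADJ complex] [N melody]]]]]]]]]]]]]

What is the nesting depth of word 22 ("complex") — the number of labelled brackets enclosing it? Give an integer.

13

Path from the root down to the word: S → VP → PP → NP → PP → NP → PP → NP → PP → NP → PP → NP → ADJ. That is 13 enclosing brackets.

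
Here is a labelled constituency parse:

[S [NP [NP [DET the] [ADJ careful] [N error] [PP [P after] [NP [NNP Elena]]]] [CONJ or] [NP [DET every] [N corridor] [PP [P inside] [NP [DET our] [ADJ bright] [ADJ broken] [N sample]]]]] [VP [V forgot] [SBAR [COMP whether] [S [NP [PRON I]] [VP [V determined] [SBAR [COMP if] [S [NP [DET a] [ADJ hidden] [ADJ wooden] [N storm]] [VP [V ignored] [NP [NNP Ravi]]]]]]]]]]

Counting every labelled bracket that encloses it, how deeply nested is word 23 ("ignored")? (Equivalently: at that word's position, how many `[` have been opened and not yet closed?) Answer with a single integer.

9

The word sits inside V, which is inside VP, inside S, inside SBAR, inside VP, inside S, inside SBAR, inside VP, inside S — 9 brackets in all.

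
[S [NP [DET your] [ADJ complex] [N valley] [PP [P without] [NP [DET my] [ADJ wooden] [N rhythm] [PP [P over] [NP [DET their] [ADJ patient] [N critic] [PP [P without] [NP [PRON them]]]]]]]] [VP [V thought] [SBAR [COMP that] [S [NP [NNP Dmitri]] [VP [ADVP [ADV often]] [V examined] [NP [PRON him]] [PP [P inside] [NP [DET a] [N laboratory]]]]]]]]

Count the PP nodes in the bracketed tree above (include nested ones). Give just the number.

4

Scanning left to right, an opening `[PP` appears at word positions 4, 8, 12, 20 — 4 in total.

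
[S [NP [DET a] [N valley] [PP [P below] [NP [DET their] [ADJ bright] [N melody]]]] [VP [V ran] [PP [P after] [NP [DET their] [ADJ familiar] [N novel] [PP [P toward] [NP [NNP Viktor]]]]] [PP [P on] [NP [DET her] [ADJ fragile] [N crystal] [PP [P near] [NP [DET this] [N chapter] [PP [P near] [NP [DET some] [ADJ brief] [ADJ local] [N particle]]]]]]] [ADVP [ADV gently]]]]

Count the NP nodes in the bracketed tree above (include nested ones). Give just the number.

7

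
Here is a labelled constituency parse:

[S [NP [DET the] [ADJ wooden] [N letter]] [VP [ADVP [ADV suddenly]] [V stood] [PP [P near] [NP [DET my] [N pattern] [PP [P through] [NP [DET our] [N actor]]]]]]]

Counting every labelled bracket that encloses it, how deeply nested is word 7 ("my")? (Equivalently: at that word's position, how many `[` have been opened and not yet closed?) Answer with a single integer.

5

Counting open brackets not yet closed at "my": [S [VP [PP [NP [DET = 5.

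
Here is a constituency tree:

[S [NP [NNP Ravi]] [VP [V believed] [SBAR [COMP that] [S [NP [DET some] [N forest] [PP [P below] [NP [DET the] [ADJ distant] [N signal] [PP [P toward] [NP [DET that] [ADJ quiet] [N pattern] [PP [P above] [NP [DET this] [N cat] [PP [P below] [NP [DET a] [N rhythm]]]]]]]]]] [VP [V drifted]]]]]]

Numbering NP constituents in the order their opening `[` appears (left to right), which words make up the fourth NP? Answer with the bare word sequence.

that quiet pattern above this cat below a rhythm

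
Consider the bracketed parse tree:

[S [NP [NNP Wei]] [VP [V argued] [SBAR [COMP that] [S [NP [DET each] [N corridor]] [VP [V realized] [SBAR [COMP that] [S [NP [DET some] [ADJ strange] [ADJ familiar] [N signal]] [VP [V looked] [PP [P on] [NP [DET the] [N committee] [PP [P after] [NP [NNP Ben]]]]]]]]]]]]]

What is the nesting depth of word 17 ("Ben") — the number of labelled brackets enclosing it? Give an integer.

13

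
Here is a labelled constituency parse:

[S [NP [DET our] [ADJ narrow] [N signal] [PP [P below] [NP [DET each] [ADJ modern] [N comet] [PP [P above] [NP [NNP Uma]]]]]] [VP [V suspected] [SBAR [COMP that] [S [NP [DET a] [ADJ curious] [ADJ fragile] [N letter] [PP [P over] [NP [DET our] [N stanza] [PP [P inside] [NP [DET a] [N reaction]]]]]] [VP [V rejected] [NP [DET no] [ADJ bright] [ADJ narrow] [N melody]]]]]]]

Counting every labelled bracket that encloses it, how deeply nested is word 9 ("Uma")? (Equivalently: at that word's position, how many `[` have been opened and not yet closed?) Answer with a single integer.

7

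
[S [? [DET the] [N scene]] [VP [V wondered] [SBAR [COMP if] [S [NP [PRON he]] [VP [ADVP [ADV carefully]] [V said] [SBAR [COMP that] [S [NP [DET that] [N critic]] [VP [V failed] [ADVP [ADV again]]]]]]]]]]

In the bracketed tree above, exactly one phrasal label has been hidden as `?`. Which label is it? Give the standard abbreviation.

The `?` node immediately contains: DET 'the', N 'scene'. That is the internal structure of a noun phrase, so the label is NP.

NP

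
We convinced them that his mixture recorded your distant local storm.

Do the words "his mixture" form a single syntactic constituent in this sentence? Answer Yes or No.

Yes

These words form the whole noun phrase headed by "mixture", so yes — one constituent.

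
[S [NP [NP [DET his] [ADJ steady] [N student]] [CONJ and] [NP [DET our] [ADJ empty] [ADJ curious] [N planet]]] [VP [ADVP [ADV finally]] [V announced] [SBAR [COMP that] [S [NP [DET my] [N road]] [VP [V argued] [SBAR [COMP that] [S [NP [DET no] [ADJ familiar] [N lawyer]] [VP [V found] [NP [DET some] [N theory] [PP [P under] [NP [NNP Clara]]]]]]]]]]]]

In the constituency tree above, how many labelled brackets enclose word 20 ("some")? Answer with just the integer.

Path from the root down to the word: S → VP → SBAR → S → VP → SBAR → S → VP → NP → DET. That is 10 enclosing brackets.

10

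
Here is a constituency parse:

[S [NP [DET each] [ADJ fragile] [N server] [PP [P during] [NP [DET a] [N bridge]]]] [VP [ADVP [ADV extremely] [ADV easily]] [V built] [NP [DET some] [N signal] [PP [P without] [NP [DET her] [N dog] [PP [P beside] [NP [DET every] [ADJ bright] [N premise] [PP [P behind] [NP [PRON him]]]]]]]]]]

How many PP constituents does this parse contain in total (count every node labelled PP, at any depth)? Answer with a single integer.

4

The PP constituents are: [PP during a bridge]; [PP without her dog beside every bright premise behind him]; [PP beside every bright premise behind him]; [PP behind him]. Total: 4.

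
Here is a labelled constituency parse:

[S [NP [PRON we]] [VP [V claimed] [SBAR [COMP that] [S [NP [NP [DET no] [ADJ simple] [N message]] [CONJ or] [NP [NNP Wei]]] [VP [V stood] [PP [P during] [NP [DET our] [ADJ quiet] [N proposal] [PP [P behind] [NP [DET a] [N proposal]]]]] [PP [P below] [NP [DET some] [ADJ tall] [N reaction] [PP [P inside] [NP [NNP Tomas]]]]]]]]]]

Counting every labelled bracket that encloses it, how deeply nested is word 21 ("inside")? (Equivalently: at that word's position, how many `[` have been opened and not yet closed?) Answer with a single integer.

9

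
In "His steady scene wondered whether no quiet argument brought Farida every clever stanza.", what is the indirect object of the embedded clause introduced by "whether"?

Within the embedded clause introduced by "whether", the indirect object of "brought" is "Farida".

Farida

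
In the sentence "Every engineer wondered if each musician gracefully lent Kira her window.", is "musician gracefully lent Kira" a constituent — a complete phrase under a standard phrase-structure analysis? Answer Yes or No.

No

"musician" belongs to the noun phrase "each musician" while "Kira" belongs to the verb phrase "gracefully lent Kira her window"; a span that runs across that boundary is not a single phrase.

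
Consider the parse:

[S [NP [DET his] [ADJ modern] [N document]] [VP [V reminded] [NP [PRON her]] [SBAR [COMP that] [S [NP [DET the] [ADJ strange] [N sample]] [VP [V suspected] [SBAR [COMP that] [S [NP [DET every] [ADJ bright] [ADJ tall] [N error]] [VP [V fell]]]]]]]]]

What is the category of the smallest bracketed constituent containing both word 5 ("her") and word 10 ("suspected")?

VP

Word 5 lies under S → VP → NP → PRON; word 10 lies under S → VP → SBAR → S → VP → V. The lowest shared node is the VP.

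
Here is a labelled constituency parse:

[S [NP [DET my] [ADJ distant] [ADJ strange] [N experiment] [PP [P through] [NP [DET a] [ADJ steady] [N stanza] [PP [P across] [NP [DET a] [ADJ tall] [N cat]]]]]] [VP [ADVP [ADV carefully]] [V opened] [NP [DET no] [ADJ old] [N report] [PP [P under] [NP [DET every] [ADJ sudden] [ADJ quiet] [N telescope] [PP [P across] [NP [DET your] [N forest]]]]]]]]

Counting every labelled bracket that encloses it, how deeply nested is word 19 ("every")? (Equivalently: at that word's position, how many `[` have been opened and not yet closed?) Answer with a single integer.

The word sits inside DET, which is inside NP, inside PP, inside NP, inside VP, inside S — 6 brackets in all.

6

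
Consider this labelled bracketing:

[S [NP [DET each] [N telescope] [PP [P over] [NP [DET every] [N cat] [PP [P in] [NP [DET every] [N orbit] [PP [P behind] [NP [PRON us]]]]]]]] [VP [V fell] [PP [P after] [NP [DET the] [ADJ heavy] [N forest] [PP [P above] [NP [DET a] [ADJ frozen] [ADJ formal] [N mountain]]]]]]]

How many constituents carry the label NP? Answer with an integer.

Scanning left to right, an opening `[NP` appears at word positions 1, 4, 7, 10, 13, 17 — 6 in total.

6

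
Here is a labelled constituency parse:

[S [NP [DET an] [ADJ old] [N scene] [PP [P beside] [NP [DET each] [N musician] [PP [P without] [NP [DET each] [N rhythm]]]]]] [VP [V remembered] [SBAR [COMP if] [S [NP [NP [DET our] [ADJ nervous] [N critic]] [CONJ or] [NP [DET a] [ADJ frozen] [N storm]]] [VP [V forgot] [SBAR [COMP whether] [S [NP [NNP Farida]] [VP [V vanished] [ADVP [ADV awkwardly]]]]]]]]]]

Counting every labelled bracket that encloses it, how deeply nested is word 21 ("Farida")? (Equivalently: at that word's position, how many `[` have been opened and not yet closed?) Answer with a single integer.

Path from the root down to the word: S → VP → SBAR → S → VP → SBAR → S → NP → NNP. That is 9 enclosing brackets.

9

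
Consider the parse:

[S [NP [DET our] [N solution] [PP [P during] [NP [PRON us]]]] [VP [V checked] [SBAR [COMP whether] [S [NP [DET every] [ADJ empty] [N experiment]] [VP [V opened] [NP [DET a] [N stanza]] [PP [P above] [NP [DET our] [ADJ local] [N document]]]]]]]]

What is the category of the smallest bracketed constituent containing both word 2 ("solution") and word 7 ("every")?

Word 2 lies under S → NP → N; word 7 lies under S → VP → SBAR → S → NP → DET. The lowest shared node is the S.

S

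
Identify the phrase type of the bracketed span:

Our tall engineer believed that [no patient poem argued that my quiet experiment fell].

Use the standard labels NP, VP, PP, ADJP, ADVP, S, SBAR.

"argued" is the head of the bracketed span, so the span is a clause: S.

S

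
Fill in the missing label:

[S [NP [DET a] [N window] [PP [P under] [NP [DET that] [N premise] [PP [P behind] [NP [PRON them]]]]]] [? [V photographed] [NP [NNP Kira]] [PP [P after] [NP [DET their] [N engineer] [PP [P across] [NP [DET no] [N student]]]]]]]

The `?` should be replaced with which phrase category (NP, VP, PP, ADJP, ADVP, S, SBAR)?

The `?` node immediately contains: V 'photographed', NP, PP. That is the internal structure of a verb phrase, so the label is VP.

VP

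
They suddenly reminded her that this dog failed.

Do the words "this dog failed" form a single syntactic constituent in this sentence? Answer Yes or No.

Yes

"this dog failed" is exactly the clause [S this dog failed], a complete constituent.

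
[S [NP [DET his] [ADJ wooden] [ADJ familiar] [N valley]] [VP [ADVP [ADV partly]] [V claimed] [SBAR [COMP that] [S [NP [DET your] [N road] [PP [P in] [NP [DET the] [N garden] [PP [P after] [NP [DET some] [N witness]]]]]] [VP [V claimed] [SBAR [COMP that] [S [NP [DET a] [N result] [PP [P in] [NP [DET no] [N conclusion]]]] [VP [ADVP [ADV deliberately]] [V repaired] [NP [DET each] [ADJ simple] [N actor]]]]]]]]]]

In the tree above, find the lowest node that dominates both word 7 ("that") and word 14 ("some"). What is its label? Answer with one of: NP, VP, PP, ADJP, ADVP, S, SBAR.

SBAR

Both words fall inside [SBAR that your road in the garden after some witness claimed that a result in no conclusion deliberately repaired each simple actor] (words 7–27), and no smaller constituent contains them both. Label: SBAR.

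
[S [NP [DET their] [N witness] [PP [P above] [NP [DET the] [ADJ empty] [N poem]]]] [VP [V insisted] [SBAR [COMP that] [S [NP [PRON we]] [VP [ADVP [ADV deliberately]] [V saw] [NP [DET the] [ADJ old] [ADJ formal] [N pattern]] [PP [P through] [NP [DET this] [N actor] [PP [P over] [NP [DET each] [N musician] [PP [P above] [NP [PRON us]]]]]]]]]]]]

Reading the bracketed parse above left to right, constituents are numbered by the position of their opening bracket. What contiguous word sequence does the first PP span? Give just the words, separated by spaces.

above the empty poem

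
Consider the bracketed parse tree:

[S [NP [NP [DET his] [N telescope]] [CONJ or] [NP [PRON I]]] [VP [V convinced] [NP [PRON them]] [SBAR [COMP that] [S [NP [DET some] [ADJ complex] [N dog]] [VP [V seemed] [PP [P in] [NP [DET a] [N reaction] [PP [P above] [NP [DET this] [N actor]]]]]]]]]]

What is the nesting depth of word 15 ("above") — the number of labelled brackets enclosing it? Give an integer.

The word sits inside P, which is inside PP, inside NP, inside PP, inside VP, inside S, inside SBAR, inside VP, inside S — 9 brackets in all.

9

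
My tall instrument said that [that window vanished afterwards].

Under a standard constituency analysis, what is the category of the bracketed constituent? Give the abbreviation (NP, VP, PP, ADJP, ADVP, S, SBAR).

The span is built around the head "vanished" — a clause (S).

S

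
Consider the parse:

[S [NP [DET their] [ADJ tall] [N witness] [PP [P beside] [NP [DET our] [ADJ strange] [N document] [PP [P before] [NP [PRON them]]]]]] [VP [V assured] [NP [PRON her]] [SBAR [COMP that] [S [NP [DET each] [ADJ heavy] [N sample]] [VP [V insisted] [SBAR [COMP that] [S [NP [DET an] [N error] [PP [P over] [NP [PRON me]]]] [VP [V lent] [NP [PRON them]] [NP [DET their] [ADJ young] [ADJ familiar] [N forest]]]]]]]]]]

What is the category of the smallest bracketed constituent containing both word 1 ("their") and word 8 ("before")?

NP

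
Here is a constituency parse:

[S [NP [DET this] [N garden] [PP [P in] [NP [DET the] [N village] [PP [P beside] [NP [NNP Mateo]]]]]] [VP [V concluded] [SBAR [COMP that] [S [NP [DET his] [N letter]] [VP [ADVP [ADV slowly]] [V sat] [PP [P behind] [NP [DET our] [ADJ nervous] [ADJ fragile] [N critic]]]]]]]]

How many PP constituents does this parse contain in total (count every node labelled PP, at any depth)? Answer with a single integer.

The PP constituents are: [PP in the village beside Mateo]; [PP beside Mateo]; [PP behind our nervous fragile critic]. Total: 3.

3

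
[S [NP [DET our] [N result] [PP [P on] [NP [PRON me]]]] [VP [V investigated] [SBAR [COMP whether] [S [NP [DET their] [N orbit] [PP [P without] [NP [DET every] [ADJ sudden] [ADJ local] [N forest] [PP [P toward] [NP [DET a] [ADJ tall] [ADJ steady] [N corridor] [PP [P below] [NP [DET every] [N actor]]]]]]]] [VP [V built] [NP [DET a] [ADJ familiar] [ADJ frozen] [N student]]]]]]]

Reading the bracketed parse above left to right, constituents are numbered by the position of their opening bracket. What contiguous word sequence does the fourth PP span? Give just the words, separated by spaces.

below every actor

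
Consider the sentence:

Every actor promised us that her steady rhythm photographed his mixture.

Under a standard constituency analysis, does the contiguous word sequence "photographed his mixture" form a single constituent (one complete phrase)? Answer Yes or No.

Yes

The sequence corresponds to a single VP node — the verb phrase "photographed his mixture".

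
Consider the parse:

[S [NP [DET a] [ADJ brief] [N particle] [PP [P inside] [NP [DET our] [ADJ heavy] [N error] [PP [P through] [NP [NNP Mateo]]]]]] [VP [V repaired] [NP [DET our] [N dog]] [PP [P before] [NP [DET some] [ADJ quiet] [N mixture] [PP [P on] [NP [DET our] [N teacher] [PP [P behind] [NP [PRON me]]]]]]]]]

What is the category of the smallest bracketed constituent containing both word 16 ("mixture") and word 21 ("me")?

NP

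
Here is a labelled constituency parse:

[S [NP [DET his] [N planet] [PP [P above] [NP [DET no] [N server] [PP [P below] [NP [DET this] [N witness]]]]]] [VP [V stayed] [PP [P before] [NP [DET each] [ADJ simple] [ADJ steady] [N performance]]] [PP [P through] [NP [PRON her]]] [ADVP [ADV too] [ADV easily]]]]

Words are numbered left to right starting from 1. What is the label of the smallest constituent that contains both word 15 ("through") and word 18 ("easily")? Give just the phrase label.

VP

Both words fall inside [VP stayed before each simple steady performance through her too easily] (words 9–18), and no smaller constituent contains them both. Label: VP.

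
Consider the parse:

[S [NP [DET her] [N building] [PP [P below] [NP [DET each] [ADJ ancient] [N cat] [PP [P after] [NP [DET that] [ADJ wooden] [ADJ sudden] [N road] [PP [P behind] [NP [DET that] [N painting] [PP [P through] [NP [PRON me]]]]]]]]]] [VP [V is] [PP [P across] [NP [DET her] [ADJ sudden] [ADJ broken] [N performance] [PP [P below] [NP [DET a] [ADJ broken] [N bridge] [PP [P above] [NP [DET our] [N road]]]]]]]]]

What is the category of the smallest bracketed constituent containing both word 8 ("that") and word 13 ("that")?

NP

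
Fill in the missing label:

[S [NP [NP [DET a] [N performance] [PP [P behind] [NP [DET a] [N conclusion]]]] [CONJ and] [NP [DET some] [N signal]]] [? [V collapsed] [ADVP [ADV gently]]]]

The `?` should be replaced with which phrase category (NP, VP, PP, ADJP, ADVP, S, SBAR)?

VP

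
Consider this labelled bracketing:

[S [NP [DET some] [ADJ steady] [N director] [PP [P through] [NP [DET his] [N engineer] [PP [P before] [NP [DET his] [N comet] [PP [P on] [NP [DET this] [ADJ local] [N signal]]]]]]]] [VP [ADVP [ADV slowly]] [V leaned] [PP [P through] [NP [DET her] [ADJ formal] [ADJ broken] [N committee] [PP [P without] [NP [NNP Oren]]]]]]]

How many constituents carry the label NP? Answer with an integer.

6

The NP constituents are: [NP some steady director through his engineer before his comet on this local signal]; [NP his engineer before his comet on this local signal]; [NP his comet on this local signal]; [NP this local signal]; [NP her formal broken committee without Oren]; [NP Oren]. Total: 6.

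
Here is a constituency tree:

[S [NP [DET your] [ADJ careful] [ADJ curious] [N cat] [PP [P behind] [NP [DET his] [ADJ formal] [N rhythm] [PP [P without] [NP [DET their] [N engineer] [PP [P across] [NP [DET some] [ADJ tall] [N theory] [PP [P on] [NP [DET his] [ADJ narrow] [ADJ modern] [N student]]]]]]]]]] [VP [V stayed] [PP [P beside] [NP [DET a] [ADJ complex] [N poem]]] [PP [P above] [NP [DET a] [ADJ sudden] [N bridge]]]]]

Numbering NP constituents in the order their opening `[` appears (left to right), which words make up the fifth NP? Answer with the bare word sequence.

his narrow modern student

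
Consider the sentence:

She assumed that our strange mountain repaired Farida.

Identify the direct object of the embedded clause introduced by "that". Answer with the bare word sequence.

Farida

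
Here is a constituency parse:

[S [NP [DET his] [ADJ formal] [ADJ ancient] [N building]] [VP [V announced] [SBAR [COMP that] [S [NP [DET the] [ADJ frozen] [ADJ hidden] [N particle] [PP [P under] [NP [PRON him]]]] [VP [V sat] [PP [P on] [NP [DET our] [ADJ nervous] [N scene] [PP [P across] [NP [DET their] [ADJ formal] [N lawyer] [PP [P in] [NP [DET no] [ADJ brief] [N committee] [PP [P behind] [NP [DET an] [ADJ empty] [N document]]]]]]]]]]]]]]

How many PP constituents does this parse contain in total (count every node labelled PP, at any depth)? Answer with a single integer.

5

Listing each PP by its span: [PP under him]; [PP on our nervous scene across their formal lawyer in no brief committee behind an empty document]; [PP across their formal lawyer in no brief committee behind an empty document]; [PP in no brief committee behind an empty document]; [PP behind an empty document] — that makes 5.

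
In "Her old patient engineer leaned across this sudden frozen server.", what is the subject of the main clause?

her old patient engineer

In the main clause the verb is "leaned"; the NP preceding it, "her old patient engineer", is the subject.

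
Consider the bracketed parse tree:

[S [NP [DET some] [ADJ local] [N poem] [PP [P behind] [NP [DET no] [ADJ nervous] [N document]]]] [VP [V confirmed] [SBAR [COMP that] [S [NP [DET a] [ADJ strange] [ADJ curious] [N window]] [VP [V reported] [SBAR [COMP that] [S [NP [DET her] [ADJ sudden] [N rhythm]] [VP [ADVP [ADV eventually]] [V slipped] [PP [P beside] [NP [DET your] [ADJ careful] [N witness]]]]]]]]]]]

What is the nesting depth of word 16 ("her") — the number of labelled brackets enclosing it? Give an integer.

9

The word sits inside DET, which is inside NP, inside S, inside SBAR, inside VP, inside S, inside SBAR, inside VP, inside S — 9 brackets in all.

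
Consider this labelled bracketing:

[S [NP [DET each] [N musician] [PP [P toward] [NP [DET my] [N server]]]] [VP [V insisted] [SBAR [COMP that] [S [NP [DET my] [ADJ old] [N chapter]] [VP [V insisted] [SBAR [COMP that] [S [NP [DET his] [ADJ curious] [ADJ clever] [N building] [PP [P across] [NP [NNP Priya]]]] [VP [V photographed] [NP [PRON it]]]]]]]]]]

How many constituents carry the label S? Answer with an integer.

3

The S constituents are: [S each musician toward my server insisted that my old chapter insisted that his curious clever building across Priya photographed it]; [S my old chapter insisted that his curious clever building across Priya photographed it]; [S his curious clever building across Priya photographed it]. Total: 3.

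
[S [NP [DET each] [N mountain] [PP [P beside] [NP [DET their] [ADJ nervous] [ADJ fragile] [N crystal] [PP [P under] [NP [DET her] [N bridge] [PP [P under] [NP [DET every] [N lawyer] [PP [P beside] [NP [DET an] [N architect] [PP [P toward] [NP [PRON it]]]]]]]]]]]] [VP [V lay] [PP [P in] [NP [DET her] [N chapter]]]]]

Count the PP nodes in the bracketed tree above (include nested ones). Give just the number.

6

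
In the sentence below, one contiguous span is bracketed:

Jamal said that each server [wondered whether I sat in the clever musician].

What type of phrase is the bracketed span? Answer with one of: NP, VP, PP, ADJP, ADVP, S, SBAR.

VP

The bracketed span "wondered whether I sat in the clever musician" is headed by "wondered", making it a verb phrase (VP).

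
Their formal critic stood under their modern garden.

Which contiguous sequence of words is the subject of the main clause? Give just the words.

their formal critic

The subject of the main clause is the NP immediately before the verb "stood": "their formal critic".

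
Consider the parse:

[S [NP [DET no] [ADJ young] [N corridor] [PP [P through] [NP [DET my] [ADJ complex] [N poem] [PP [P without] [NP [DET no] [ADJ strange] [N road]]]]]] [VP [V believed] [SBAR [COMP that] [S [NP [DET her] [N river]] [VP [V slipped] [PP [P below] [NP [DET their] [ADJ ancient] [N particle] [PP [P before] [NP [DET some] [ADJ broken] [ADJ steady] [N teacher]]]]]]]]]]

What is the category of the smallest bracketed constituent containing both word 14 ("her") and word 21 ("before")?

S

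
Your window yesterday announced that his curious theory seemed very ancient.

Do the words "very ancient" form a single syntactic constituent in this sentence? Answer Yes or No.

These words form the whole adjective phrase headed by "ancient", so yes — one constituent.

Yes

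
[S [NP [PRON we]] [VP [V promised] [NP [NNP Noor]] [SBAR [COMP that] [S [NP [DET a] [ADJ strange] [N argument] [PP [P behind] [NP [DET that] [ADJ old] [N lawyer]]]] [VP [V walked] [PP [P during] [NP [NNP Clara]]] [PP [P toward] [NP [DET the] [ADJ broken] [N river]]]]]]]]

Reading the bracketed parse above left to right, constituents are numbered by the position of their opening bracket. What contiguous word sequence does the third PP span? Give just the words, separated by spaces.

The PP opening brackets appear, in order, over: "behind that old lawyer"; "during Clara"; "toward the broken river". The third one spans "toward the broken river".

toward the broken river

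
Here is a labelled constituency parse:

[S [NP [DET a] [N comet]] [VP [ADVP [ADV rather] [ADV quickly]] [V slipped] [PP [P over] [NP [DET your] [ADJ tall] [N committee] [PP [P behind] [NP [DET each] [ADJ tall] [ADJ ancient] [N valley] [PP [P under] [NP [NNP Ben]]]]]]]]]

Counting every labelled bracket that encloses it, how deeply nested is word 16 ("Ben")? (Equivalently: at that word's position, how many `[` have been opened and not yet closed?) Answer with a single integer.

9

The word sits inside NNP, which is inside NP, inside PP, inside NP, inside PP, inside NP, inside PP, inside VP, inside S — 9 brackets in all.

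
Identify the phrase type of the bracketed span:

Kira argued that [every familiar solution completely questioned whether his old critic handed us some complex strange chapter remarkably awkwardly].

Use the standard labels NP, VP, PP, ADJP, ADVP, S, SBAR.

S

The span is built around the head "questioned" — a clause (S).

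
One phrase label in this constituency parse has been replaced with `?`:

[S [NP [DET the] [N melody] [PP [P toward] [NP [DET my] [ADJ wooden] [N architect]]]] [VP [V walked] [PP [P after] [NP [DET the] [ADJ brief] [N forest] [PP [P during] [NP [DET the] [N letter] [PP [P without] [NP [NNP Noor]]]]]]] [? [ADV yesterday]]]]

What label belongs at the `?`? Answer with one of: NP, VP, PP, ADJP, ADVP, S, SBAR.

ADVP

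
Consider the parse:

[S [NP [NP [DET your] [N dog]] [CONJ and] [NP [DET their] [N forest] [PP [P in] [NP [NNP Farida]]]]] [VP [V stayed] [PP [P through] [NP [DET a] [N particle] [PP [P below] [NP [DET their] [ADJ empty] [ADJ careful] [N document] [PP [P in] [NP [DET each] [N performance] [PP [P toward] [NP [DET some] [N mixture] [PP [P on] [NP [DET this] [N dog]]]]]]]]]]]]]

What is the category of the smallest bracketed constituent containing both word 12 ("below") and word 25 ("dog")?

PP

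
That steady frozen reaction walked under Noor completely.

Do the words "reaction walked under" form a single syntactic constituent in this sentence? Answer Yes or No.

No

The sequence begins inside the noun phrase "that steady frozen reaction" and ends inside the verb phrase "walked under Noor completely"; it crosses a phrase boundary, so no single node in the tree spans exactly those words.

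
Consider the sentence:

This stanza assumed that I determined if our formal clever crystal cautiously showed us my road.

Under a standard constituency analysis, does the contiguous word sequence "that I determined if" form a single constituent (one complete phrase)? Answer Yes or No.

"that" belongs to the complementizer "that" while "if" belongs to the clause "I determined if our formal clever crystal cautiously showed us my road"; a span that runs across that boundary is not a single phrase.

No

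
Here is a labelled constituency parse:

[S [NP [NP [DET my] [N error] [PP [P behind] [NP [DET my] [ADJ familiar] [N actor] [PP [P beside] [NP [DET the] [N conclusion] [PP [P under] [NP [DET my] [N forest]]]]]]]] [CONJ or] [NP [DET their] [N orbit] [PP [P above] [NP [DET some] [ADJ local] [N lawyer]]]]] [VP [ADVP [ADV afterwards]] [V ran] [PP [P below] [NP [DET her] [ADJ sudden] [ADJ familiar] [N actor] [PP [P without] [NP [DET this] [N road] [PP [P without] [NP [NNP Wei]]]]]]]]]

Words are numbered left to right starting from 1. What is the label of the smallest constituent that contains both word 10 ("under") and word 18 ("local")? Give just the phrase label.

NP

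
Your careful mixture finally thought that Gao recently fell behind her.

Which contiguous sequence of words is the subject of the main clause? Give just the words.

your careful mixture

The subject of the main clause is the NP immediately before the verb "thought": "your careful mixture".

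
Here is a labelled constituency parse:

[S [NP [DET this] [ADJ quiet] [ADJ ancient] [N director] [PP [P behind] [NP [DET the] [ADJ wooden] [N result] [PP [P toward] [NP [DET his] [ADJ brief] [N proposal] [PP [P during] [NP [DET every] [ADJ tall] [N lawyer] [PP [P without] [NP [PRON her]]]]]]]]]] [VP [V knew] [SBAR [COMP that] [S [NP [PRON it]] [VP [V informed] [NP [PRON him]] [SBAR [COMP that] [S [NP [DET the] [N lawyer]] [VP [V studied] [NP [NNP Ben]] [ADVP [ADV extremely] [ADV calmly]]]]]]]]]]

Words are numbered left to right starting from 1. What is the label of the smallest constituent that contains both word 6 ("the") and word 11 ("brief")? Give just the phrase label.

NP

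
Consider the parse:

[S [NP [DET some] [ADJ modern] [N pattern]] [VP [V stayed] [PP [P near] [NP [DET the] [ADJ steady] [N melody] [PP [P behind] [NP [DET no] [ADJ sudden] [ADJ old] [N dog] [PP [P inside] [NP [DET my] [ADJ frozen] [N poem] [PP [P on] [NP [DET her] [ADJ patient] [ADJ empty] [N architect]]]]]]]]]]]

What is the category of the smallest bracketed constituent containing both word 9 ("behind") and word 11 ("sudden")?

The smallest bracket enclosing both words is [PP behind no sudden old dog inside my frozen poem on her patient empty architect], so the label is PP.

PP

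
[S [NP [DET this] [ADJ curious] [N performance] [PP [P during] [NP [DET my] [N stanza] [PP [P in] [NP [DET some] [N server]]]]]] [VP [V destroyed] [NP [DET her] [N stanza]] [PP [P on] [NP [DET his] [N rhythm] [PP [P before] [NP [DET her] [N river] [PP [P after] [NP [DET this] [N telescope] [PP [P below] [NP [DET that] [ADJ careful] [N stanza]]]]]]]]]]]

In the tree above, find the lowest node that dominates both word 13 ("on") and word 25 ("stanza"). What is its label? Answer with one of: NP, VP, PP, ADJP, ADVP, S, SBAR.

Word 13 lies under S → VP → PP → P; word 25 lies under S → VP → PP → NP → PP → NP → PP → NP → PP → NP → N. The lowest shared node is the PP.

PP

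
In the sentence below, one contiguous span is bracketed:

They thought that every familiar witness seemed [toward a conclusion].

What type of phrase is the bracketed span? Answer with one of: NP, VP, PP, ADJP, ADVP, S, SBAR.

PP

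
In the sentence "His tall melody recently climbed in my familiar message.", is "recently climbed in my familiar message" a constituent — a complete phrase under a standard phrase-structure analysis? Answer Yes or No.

"recently climbed in my familiar message" is exactly the verb phrase [VP recently climbed in my familiar message], a complete constituent.

Yes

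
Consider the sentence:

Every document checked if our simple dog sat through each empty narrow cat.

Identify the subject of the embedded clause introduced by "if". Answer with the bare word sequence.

"our simple dog" is the NP that combines with the VP headed by "sat" to form the embedded clause introduced by "if" — the subject.

our simple dog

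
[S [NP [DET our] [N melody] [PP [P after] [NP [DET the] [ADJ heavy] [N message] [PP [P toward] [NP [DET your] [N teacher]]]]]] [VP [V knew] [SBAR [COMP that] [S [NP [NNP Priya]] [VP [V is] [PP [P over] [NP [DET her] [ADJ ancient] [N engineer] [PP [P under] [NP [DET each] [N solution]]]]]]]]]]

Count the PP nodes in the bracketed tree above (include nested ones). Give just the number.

4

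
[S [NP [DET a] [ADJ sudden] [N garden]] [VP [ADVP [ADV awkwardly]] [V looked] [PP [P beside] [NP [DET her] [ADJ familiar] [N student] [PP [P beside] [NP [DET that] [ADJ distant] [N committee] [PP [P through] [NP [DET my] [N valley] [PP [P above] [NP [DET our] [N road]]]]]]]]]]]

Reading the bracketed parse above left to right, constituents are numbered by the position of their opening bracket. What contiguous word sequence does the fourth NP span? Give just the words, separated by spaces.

my valley above our road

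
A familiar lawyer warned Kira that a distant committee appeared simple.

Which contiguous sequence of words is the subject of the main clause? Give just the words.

a familiar lawyer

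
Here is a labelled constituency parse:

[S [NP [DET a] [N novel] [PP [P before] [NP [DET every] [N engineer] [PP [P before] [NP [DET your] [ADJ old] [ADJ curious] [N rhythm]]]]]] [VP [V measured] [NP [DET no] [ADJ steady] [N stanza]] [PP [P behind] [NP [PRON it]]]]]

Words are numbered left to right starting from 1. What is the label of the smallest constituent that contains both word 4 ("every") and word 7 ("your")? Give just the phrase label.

The smallest bracket enclosing both words is [NP every engineer before your old curious rhythm], so the label is NP.

NP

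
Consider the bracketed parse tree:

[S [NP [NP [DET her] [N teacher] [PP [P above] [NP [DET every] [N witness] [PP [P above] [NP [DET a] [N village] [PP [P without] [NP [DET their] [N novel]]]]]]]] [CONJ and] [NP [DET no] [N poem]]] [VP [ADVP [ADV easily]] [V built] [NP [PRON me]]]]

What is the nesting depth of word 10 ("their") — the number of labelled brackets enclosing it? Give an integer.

10

The word sits inside DET, which is inside NP, inside PP, inside NP, inside PP, inside NP, inside PP, inside NP, inside NP, inside S — 10 brackets in all.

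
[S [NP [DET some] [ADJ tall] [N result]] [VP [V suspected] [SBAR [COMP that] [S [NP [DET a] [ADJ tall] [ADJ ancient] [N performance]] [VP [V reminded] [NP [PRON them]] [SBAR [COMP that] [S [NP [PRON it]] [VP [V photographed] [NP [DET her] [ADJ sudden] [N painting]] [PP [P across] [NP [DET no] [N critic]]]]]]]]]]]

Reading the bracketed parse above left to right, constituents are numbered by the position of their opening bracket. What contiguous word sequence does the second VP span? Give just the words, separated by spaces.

reminded them that it photographed her sudden painting across no critic

Opening `[VP` markers occur at word positions 4, 10, 14; the second of these opens the constituent [VP reminded them that it photographed her sudden painting across no critic].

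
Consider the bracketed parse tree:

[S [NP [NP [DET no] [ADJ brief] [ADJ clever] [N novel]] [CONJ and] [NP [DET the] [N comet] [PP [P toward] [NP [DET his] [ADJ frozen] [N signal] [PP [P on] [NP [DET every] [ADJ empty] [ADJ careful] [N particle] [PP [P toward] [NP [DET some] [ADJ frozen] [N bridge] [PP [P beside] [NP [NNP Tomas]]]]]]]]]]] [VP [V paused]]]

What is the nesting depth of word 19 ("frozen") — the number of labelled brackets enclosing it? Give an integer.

10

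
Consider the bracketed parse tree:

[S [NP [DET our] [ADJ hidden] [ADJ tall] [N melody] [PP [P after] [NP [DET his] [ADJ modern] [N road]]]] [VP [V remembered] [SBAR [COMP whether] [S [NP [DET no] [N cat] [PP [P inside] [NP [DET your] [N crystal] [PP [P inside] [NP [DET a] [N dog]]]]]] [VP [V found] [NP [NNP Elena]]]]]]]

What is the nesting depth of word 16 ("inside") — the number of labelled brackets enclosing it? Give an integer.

9

Counting open brackets not yet closed at "inside": [S [VP [SBAR [S [NP [PP [NP [PP [P = 9.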